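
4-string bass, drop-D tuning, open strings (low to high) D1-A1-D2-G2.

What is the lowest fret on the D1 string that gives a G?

5

From D1, count semitones up the chromatic scale until reaching G: D–D#–E–F–F#–G — 5 steps.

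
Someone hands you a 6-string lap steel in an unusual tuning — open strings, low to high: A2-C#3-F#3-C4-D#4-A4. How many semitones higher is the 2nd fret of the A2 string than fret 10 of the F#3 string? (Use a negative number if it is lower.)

A2 at fret 2 → B2 (MIDI 47); F#3 at fret 10 → E4 (MIDI 64).
47 − 64 = -17, so the two pitches are 17 semitones apart.

-17 semitones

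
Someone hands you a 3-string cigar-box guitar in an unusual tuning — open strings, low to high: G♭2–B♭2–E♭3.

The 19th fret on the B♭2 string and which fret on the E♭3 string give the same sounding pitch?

14

Fret 19 on B♭2 is MIDI 46 + 19 = 65 (F4). On the E♭3 string (open MIDI 51), that pitch is 65 − 51 = fret 14.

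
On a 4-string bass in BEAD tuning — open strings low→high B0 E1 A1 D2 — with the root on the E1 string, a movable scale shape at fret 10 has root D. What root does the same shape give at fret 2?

Moving from fret 10 to fret 2 shifts the root by -8 semitones.
D down 8 semitones is F#.

F#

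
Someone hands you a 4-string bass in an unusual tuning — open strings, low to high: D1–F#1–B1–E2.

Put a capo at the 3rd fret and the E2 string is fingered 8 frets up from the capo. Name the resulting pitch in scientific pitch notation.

The capo raises the open E2 by 3 semitones to G2; fretting 8 more gives E2 + 3 + 8 = E2 + 11 semitones = D#3.
(Also written Eb.)

D#3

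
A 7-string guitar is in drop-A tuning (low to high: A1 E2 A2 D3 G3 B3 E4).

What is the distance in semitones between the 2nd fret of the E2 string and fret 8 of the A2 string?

E2 at fret 2 → F♯2 (MIDI 42); A2 at fret 8 → F3 (MIDI 53).
42 − 53 = -11, so the two pitches are 11 semitones apart, with F3 the higher.

11 semitones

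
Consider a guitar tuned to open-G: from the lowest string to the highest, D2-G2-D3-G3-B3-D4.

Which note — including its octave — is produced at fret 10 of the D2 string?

D2 is MIDI 38. Adding 10 gives 48, which is C3.

C3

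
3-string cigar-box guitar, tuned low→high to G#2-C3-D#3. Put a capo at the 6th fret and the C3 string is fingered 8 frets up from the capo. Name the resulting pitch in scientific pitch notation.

The capo raises the open C3 by 6 semitones to F#3; fretting 8 more gives C3 + 6 + 8 = C3 + 14 semitones = D4.

D4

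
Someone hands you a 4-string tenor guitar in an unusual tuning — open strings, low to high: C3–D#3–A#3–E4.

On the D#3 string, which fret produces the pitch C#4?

C#4 is 10 semitones above the open D#3 (D#–E–F–F#–…–B–C–C#), so it sits at fret 10.

10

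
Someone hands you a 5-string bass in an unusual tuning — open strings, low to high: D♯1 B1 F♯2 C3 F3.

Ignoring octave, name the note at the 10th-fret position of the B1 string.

A

Each fret is one semitone, so B1 + 10 = A.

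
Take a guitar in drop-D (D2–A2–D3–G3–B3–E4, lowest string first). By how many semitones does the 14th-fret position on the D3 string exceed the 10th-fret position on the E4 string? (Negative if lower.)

-10 semitones

D3 at fret 14 → E4 (MIDI 64); E4 at fret 10 → D5 (MIDI 74).
64 − 74 = -10, so the two pitches are 10 semitones apart.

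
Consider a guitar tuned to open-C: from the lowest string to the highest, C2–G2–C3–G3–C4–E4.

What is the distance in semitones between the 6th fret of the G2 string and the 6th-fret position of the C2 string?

7 semitones

G2 at fret 6 → C♯3 (MIDI 49); C2 at fret 6 → F♯2 (MIDI 42).
49 − 42 = 7, so the two pitches are 7 semitones apart, with C♯3 the higher.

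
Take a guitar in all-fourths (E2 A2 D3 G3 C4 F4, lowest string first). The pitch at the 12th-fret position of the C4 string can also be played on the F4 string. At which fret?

C4 at fret 12 is C4 + 12 semitones = C5.
The open F4 string is 5 semitones above the open C4, so the same pitch on the F4 string lies at fret 12 − 5 = 7.

7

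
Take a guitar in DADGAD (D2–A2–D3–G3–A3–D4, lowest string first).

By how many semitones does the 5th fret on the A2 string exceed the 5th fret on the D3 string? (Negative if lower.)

-5 semitones

A2 at fret 5 → D3 (MIDI 50); D3 at fret 5 → G3 (MIDI 55).
50 − 55 = -5, so the two pitches are 5 semitones apart.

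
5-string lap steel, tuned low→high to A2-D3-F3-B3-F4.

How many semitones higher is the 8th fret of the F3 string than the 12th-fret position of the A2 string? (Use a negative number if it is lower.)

F3 at fret 8 → Db4 (MIDI 61); A2 at fret 12 → A3 (MIDI 57).
61 − 57 = 4, so the two pitches are 4 semitones apart.

4 semitones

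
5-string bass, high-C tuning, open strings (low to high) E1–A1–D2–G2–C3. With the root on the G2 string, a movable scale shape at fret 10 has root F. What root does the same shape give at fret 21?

Moving from fret 10 to fret 21 shifts the root by 11 semitones.
F up 11 semitones is E.

E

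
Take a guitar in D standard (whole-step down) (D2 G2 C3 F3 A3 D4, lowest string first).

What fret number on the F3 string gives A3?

4

A3 is 4 semitones above the open F3 (F–F#–G–G#–A), so it sits at fret 4.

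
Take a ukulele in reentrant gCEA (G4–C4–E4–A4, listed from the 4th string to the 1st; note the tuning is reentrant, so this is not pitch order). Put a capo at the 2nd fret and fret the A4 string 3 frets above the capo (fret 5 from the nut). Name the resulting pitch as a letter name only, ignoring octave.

The capo raises the open A4 by 2 semitones to B4; fretting 3 more gives A4 + 2 + 3 = A4 + 5 semitones, landing on D.

D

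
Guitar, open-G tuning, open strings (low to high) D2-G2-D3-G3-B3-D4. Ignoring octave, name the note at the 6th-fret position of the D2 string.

G#

D2 is MIDI 38. Adding 6 gives 44; 44 mod 12 = 8, i.e. G#.
(Equivalently spelled Ab.)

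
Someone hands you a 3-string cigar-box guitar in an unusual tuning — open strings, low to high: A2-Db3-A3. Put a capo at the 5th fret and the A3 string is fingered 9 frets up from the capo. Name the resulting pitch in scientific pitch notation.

B4

The capo raises the open A3 by 5 semitones to D4; fretting 9 more gives A3 + 5 + 9 = A3 + 14 semitones = B4.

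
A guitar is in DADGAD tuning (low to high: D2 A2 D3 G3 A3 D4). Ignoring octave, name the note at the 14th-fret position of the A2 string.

Each fret is one semitone, so A2 + 14 = B.

B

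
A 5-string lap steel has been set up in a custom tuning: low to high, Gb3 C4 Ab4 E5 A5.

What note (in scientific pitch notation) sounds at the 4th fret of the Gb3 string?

Bb3

The open Gb3 string plus 4 semitones: Gb–G–Ab–A–Bb.
No B→C boundary is crossed, so the octave stays at 3.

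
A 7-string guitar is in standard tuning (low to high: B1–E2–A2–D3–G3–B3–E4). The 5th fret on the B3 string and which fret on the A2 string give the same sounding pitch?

Fret 5 on B3 is MIDI 59 + 5 = 64 (E4). On the A2 string (open MIDI 45), that pitch is 64 − 45 = fret 19.

19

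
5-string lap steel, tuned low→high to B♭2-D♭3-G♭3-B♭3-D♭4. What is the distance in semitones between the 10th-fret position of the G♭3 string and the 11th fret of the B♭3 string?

G♭3 at fret 10 → E4 (MIDI 64); B♭3 at fret 11 → A4 (MIDI 69).
64 − 69 = -5, so the two pitches are 5 semitones apart, with A4 the higher.

5 semitones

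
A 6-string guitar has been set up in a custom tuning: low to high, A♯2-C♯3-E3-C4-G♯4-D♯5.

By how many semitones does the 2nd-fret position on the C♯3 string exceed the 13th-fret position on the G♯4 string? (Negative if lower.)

-30 semitones

C♯3 at fret 2 → D♯3 (MIDI 51); G♯4 at fret 13 → A5 (MIDI 81).
51 − 81 = -30, so the two pitches are 30 semitones apart.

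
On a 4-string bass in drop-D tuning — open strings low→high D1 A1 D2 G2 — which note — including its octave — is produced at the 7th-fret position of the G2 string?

D3

G2 is MIDI 43. Adding 7 gives 50, which is D3.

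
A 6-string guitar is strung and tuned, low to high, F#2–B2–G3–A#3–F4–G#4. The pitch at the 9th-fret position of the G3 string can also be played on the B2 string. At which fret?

G3 at fret 9 is G3 + 9 semitones = E4.
The open B2 string is 8 semitones below the open G3, so the same pitch on the B2 string lies at fret 9 + 8 = 17.

17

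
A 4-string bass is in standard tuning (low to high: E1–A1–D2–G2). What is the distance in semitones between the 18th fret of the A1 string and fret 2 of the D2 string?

A1 at fret 18 → D♯3 (MIDI 51); D2 at fret 2 → E2 (MIDI 40).
51 − 40 = 11, so the two pitches are 11 semitones apart, with D♯3 the higher.

11 semitones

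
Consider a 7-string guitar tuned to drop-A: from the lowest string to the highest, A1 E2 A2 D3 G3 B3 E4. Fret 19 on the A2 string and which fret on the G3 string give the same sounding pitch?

Fret 19 on A2 is MIDI 45 + 19 = 64 (E4). On the G3 string (open MIDI 55), that pitch is 64 − 55 = fret 9.

9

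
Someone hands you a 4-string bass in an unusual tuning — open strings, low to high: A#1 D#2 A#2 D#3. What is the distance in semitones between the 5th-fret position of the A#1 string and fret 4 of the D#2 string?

A#1 at fret 5 → D#2 (MIDI 39); D#2 at fret 4 → G2 (MIDI 43).
39 − 43 = -4, so the two pitches are 4 semitones apart, with G2 the higher.

4 semitones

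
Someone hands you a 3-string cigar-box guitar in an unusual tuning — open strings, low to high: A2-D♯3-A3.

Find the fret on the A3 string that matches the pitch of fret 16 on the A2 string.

4

Fret 16 on A2 is MIDI 45 + 16 = 61 (C♯4). On the A3 string (open MIDI 57), that pitch is 61 − 57 = fret 4.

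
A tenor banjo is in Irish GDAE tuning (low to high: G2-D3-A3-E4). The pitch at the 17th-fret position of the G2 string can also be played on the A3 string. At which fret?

3

Fret 17 on G2 is MIDI 43 + 17 = 60 (C4). On the A3 string (open MIDI 57), that pitch is 60 − 57 = fret 3.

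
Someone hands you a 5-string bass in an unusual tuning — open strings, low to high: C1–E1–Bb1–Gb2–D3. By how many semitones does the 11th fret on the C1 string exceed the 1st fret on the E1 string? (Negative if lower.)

6 semitones

C1 at fret 11 → B1 (MIDI 35); E1 at fret 1 → F1 (MIDI 29).
35 − 29 = 6, so the two pitches are 6 semitones apart.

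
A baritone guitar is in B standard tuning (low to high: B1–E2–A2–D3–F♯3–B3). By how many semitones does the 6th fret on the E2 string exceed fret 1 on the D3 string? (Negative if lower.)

-5 semitones

E2 at fret 6 → A♯2 (MIDI 46); D3 at fret 1 → D♯3 (MIDI 51).
46 − 51 = -5, so the two pitches are 5 semitones apart.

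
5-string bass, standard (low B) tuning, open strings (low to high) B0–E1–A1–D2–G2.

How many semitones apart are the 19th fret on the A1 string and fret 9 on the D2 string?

5 semitones

A1 at fret 19 → E3 (MIDI 52); D2 at fret 9 → B2 (MIDI 47).
52 − 47 = 5, so the two pitches are 5 semitones apart, with E3 the higher.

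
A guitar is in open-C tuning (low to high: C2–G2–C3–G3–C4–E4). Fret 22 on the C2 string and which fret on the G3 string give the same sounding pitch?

3

Fret 22 on C2 is MIDI 36 + 22 = 58 (A#3). On the G3 string (open MIDI 55), that pitch is 58 − 55 = fret 3.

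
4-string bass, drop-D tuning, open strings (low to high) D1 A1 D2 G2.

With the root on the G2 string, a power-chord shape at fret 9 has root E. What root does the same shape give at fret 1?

Moving from fret 9 to fret 1 shifts the root by -8 semitones.
E down 8 semitones is G#.

G#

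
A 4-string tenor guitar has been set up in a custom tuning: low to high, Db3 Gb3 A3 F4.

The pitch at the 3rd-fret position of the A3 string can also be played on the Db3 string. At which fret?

A3 at fret 3 is A3 + 3 semitones = C4.
The open Db3 string is 8 semitones below the open A3, so the same pitch on the Db3 string lies at fret 3 + 8 = 11.

11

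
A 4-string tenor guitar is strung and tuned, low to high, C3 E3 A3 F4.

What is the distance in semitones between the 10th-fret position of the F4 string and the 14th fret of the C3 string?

F4 at fret 10 → E♭5 (MIDI 75); C3 at fret 14 → D4 (MIDI 62).
75 − 62 = 13, so the two pitches are 13 semitones apart, with E♭5 the higher.

13 semitones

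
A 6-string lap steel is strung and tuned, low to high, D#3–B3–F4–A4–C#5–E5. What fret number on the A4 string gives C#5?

C#5 is 4 semitones above the open A4 (A–A#–B–C–C#), so it sits at fret 4.

4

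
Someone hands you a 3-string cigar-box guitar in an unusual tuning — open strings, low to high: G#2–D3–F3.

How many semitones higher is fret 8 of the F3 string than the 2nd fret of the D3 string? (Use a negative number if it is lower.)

F3 at fret 8 → C#4 (MIDI 61); D3 at fret 2 → E3 (MIDI 52).
61 − 52 = 9, so the two pitches are 9 semitones apart.

9 semitones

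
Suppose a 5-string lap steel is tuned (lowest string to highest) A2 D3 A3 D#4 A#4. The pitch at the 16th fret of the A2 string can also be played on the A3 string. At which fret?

4

A2 at fret 16 is A2 + 16 semitones = C#4.
The open A3 string is 12 semitones above the open A2, so the same pitch on the A3 string lies at fret 16 − 12 = 4.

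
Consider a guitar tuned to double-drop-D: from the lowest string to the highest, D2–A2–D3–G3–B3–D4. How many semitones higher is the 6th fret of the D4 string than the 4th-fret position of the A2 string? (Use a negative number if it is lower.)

D4 at fret 6 → G#4 (MIDI 68); A2 at fret 4 → C#3 (MIDI 49).
68 − 49 = 19, so the two pitches are 19 semitones apart.

19 semitones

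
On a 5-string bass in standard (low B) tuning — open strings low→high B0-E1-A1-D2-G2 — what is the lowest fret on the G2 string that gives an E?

From G2, count semitones up the chromatic scale until reaching E: G–G#–A–A#–B–C–C#–D–D#–E — 9 steps.

9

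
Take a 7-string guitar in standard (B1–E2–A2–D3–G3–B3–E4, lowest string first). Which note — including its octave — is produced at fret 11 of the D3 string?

C#4

The open D3 string plus 11 semitones: D–D#–E–F–…–B–C–C#.
The walk passes from B into C once, so the octave number goes from 3 to 4.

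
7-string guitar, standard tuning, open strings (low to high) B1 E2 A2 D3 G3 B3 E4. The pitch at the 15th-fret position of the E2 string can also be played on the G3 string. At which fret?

E2 at fret 15 is E2 + 15 semitones = G3.
The open G3 string is 15 semitones above the open E2, so the same pitch on the G3 string lies at fret 15 − 15 = 0.

0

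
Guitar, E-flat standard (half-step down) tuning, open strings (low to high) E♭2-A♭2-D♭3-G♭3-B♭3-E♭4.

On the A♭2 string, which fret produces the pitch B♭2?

2

B♭2 is 2 semitones above the open A♭2 (Ab–A–Bb), so it sits at fret 2.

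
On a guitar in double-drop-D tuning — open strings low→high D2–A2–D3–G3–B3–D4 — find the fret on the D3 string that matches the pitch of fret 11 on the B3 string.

Fret 11 on B3 is MIDI 59 + 11 = 70 (A#4). On the D3 string (open MIDI 50), that pitch is 70 − 50 = fret 20.

20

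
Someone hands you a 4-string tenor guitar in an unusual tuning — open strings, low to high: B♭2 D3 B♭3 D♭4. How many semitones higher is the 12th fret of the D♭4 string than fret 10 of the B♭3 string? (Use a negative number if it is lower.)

5 semitones

D♭4 at fret 12 → D♭5 (MIDI 73); B♭3 at fret 10 → A♭4 (MIDI 68).
73 − 68 = 5, so the two pitches are 5 semitones apart.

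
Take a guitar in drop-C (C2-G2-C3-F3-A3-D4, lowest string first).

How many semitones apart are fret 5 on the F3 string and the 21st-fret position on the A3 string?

20 semitones

F3 at fret 5 → A#3 (MIDI 58); A3 at fret 21 → F#5 (MIDI 78).
58 − 78 = -20, so the two pitches are 20 semitones apart, with F#5 the higher.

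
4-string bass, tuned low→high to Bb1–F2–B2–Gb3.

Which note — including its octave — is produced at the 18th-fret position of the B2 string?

F4

B2 is MIDI 47. Adding 18 gives 65, which is F4.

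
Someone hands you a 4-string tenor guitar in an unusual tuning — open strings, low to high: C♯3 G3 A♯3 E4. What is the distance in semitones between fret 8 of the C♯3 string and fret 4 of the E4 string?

C♯3 at fret 8 → A3 (MIDI 57); E4 at fret 4 → G♯4 (MIDI 68).
57 − 68 = -11, so the two pitches are 11 semitones apart, with G♯4 the higher.

11 semitones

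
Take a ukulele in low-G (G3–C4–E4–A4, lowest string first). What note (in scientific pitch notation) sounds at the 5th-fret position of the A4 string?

D5

A4 is MIDI 69. Adding 5 gives 74, which is D5.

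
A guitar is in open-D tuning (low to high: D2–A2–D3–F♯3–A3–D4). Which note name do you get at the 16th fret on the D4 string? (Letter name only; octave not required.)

F♯

The open D4 string plus 16 semitones: D–D#–E–F–…–E–F–F#.
(Equivalently spelled G♭.)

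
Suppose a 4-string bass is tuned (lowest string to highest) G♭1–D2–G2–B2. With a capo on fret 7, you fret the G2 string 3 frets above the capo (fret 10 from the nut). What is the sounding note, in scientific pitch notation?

F3

The capo raises the open G2 by 7 semitones to D3; fretting 3 more gives G2 + 7 + 3 = G2 + 10 semitones = F3.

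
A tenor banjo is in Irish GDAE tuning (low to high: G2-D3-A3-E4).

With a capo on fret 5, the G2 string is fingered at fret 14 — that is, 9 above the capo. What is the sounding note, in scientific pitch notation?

A3

The capo raises the open G2 by 5 semitones to C3; fretting 9 more gives G2 + 5 + 9 = G2 + 14 semitones = A3.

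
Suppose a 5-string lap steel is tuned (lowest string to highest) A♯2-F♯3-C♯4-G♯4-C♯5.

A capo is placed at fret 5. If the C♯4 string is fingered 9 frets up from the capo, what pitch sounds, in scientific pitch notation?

The capo raises the open C♯4 by 5 semitones to F♯4; fretting 9 more gives C♯4 + 5 + 9 = C♯4 + 14 semitones = D♯5.

D♯5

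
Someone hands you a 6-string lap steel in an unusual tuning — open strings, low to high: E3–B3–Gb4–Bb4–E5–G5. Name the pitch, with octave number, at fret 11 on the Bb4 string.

A5

The open Bb4 string plus 11 semitones: Bb–B–C–Db–…–G–Ab–A.
The walk passes from B into C once, so the octave number goes from 4 to 5.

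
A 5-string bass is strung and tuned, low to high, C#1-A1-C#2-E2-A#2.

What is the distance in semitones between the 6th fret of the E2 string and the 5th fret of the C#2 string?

E2 at fret 6 → A#2 (MIDI 46); C#2 at fret 5 → F#2 (MIDI 42).
46 − 42 = 4, so the two pitches are 4 semitones apart, with A#2 the higher.

4 semitones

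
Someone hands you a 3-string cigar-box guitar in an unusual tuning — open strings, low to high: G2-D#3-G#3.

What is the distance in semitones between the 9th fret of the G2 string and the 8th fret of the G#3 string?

12 semitones

G2 at fret 9 → E3 (MIDI 52); G#3 at fret 8 → E4 (MIDI 64).
52 − 64 = -12, so the two pitches are 12 semitones apart, with E4 the higher.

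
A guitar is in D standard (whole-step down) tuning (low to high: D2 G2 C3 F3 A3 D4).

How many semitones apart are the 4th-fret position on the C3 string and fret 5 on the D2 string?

C3 at fret 4 → E3 (MIDI 52); D2 at fret 5 → G2 (MIDI 43).
52 − 43 = 9, so the two pitches are 9 semitones apart, with E3 the higher.

9 semitones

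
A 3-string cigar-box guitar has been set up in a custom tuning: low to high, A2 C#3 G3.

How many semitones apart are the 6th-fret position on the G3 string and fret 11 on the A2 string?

G3 at fret 6 → C#4 (MIDI 61); A2 at fret 11 → G#3 (MIDI 56).
61 − 56 = 5, so the two pitches are 5 semitones apart, with C#4 the higher.

5 semitones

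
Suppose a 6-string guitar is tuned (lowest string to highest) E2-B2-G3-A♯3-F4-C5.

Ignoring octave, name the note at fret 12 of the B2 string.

The open B2 string plus 12 semitones: B–C–C#–D–…–A–A#–B.

B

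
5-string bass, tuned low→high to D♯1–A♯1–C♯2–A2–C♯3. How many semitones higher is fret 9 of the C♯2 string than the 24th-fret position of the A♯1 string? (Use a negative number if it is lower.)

C♯2 at fret 9 → A♯2 (MIDI 46); A♯1 at fret 24 → A♯3 (MIDI 58).
46 − 58 = -12, so the two pitches are 12 semitones apart.

-12 semitones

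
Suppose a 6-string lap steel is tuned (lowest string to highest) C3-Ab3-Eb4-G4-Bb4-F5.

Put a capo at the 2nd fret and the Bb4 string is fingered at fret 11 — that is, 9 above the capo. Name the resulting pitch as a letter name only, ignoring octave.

The capo raises the open Bb4 by 2 semitones to C5; fretting 9 more gives Bb4 + 2 + 9 = Bb4 + 11 semitones, landing on A.

A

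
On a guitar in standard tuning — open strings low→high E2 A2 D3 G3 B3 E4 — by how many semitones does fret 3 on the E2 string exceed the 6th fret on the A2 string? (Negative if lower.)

E2 at fret 3 → G2 (MIDI 43); A2 at fret 6 → D#3 (MIDI 51).
43 − 51 = -8, so the two pitches are 8 semitones apart.

-8 semitones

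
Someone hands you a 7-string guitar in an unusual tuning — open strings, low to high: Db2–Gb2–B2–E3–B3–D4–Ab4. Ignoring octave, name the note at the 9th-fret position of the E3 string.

Db

The open E3 string plus 9 semitones: E–F–Gb–G–Ab–A–Bb–B–C–Db.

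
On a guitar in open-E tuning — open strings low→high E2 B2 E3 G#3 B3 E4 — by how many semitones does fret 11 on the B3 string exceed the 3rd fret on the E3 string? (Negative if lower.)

15 semitones

B3 at fret 11 → A#4 (MIDI 70); E3 at fret 3 → G3 (MIDI 55).
70 − 55 = 15, so the two pitches are 15 semitones apart.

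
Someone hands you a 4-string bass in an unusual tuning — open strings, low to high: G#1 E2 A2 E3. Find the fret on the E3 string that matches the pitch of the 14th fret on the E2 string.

2

Fret 14 on E2 is MIDI 40 + 14 = 54 (F#3). On the E3 string (open MIDI 52), that pitch is 54 − 52 = fret 2.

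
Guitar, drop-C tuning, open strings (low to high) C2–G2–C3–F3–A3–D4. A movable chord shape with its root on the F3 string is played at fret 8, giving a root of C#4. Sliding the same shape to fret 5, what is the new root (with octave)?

A#3

Moving from fret 8 to fret 5 shifts the root by -3 semitones.
C#4 down 3 semitones is A#3.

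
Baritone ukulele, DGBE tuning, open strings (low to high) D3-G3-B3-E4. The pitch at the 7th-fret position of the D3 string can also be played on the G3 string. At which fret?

2

Fret 7 on D3 is MIDI 50 + 7 = 57 (A3). On the G3 string (open MIDI 55), that pitch is 57 − 55 = fret 2.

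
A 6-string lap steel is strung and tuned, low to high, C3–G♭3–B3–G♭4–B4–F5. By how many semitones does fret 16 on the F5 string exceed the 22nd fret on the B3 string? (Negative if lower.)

12 semitones

F5 at fret 16 → A6 (MIDI 93); B3 at fret 22 → A5 (MIDI 81).
93 − 81 = 12, so the two pitches are 12 semitones apart.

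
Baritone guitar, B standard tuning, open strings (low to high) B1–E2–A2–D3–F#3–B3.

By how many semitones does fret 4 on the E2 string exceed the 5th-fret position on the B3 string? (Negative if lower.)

E2 at fret 4 → G#2 (MIDI 44); B3 at fret 5 → E4 (MIDI 64).
44 − 64 = -20, so the two pitches are 20 semitones apart.

-20 semitones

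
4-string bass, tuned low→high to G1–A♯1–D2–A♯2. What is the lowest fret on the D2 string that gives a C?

10

From D2, count semitones up the chromatic scale until reaching C: D–D#–E–F–…–A#–B–C — 10 steps.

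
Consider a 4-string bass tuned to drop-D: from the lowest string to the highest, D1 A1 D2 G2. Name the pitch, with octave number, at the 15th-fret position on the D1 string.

F2

D1 is MIDI 26. Adding 15 gives 41, which is F2.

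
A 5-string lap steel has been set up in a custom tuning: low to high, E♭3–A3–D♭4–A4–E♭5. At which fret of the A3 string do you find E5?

19

E5 is 19 semitones above the open A3 (A–Bb–B–C–…–D–Eb–E), so it sits at fret 19.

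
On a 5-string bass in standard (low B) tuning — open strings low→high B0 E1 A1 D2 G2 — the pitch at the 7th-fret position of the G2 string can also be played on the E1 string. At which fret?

G2 at fret 7 is G2 + 7 semitones = D3.
The open E1 string is 15 semitones below the open G2, so the same pitch on the E1 string lies at fret 7 + 15 = 22.

22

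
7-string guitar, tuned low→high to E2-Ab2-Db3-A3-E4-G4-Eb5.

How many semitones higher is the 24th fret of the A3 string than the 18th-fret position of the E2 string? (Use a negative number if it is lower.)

23 semitones

A3 at fret 24 → A5 (MIDI 81); E2 at fret 18 → Bb3 (MIDI 58).
81 − 58 = 23, so the two pitches are 23 semitones apart.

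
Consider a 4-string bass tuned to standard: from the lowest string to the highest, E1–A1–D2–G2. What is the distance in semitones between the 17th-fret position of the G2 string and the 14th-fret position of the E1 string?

18 semitones

G2 at fret 17 → C4 (MIDI 60); E1 at fret 14 → F♯2 (MIDI 42).
60 − 42 = 18, so the two pitches are 18 semitones apart, with C4 the higher.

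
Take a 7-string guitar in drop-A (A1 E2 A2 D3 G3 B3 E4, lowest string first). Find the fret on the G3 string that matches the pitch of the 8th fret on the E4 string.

E4 at fret 8 is E4 + 8 semitones = C5.
The open G3 string is 9 semitones below the open E4, so the same pitch on the G3 string lies at fret 8 + 9 = 17.

17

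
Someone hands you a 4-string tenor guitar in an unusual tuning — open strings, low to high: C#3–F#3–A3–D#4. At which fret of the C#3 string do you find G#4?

19

G#4 is 19 semitones above the open C#3 (C#–D–D#–E–…–F#–G–G#), so it sits at fret 19.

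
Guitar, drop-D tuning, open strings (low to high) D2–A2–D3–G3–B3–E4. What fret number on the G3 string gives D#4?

D#4 is 8 semitones above the open G3 (G–G#–A–A#–B–C–C#–D–D#), so it sits at fret 8.

8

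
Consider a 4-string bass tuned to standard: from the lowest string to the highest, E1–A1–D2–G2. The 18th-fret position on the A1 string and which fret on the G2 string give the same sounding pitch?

A1 at fret 18 is A1 + 18 semitones = D#3.
The open G2 string is 10 semitones above the open A1, so the same pitch on the G2 string lies at fret 18 − 10 = 8.

8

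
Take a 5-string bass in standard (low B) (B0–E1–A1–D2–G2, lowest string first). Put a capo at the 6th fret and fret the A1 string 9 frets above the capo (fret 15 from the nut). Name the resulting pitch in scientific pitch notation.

C3

The capo raises the open A1 by 6 semitones to D♯2; fretting 9 more gives A1 + 6 + 9 = A1 + 15 semitones = C3.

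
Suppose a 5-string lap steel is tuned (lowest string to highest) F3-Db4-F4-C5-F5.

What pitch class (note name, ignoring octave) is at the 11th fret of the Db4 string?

Db4 is MIDI 61. Adding 11 gives 72; 72 mod 12 = 0, i.e. C.

C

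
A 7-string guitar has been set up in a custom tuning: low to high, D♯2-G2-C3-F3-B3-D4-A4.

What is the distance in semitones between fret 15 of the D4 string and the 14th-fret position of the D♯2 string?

D4 at fret 15 → F5 (MIDI 77); D♯2 at fret 14 → F3 (MIDI 53).
77 − 53 = 24, so the two pitches are 24 semitones apart, with F5 the higher.

24 semitones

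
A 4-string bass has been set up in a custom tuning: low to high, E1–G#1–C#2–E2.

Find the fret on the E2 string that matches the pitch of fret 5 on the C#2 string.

2

Fret 5 on C#2 is MIDI 37 + 5 = 42 (F#2). On the E2 string (open MIDI 40), that pitch is 42 − 40 = fret 2.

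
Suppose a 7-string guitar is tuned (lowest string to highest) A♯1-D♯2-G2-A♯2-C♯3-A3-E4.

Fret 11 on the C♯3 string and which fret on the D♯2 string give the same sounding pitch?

Fret 11 on C♯3 is MIDI 49 + 11 = 60 (C4). On the D♯2 string (open MIDI 39), that pitch is 60 − 39 = fret 21.

21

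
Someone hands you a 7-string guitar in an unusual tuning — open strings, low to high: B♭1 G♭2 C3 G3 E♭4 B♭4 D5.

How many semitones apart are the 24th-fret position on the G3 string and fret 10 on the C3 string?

G3 at fret 24 → G5 (MIDI 79); C3 at fret 10 → B♭3 (MIDI 58).
79 − 58 = 21, so the two pitches are 21 semitones apart, with G5 the higher.

21 semitones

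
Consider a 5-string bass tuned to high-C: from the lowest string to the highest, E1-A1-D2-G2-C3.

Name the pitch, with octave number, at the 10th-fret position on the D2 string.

C3

The open D2 string plus 10 semitones: D–D#–E–F–…–A#–B–C.
The walk passes from B into C once, so the octave number goes from 2 to 3.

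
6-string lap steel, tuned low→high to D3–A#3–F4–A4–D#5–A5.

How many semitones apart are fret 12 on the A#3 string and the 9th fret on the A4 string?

A#3 at fret 12 → A#4 (MIDI 70); A4 at fret 9 → F#5 (MIDI 78).
70 − 78 = -8, so the two pitches are 8 semitones apart, with F#5 the higher.

8 semitones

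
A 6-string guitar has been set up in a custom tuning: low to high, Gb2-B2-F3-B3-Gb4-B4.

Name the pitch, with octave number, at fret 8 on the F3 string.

Db4

F3 is MIDI 53. Adding 8 gives 61, which is Db4.
(Equivalently spelled C#4.)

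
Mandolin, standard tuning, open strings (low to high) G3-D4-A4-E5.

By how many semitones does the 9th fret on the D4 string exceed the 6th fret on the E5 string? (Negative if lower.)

-11 semitones

D4 at fret 9 → B4 (MIDI 71); E5 at fret 6 → A#5 (MIDI 82).
71 − 82 = -11, so the two pitches are 11 semitones apart.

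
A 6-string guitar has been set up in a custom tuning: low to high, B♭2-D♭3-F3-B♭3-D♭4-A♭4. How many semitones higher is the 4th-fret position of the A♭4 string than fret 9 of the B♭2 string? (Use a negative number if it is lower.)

A♭4 at fret 4 → C5 (MIDI 72); B♭2 at fret 9 → G3 (MIDI 55).
72 − 55 = 17, so the two pitches are 17 semitones apart.

17 semitones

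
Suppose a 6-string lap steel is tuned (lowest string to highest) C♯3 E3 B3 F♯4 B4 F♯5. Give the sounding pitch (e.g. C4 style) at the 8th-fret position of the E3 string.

C4

Each fret is one semitone, so E3 + 8 = C4.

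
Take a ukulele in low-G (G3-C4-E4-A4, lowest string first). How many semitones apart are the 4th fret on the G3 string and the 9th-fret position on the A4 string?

19 semitones

G3 at fret 4 → B3 (MIDI 59); A4 at fret 9 → F#5 (MIDI 78).
59 − 78 = -19, so the two pitches are 19 semitones apart, with F#5 the higher.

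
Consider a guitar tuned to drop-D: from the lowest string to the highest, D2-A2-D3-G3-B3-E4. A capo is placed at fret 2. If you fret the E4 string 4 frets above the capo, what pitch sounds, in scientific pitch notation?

The capo raises the open E4 by 2 semitones to F#4; fretting 4 more gives E4 + 2 + 4 = E4 + 6 semitones = A#4.

A#4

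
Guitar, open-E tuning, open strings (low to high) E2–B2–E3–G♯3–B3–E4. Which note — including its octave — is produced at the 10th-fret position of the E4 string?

Each fret is one semitone, so E4 + 10 = D5.

D5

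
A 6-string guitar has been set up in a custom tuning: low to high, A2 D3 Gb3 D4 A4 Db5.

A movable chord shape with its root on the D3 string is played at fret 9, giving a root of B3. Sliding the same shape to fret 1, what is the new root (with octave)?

Moving from fret 9 to fret 1 shifts the root by -8 semitones.
B3 down 8 semitones is Eb3.

Eb3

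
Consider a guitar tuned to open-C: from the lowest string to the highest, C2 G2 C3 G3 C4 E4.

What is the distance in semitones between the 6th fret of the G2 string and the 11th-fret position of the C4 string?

22 semitones

G2 at fret 6 → C#3 (MIDI 49); C4 at fret 11 → B4 (MIDI 71).
49 − 71 = -22, so the two pitches are 22 semitones apart, with B4 the higher.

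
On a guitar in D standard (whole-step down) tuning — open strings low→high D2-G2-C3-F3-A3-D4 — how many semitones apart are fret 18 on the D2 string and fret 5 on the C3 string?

D2 at fret 18 → G#3 (MIDI 56); C3 at fret 5 → F3 (MIDI 53).
56 − 53 = 3, so the two pitches are 3 semitones apart, with G#3 the higher.

3 semitones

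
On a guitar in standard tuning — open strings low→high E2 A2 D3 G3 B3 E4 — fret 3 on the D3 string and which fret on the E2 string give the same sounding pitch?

13

Fret 3 on D3 is MIDI 50 + 3 = 53 (F3). On the E2 string (open MIDI 40), that pitch is 53 − 40 = fret 13.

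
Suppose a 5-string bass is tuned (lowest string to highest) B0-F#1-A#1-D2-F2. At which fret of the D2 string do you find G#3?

G#3 is 18 semitones above the open D2 (D–D#–E–F–…–F#–G–G#), so it sits at fret 18.

18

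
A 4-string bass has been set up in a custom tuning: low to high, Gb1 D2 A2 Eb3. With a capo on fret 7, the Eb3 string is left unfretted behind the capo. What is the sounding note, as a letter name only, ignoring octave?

The capo raises the open Eb3 by 7 semitones to Bb3; fretting 0 more gives Eb3 + 7 + 0 = Eb3 + 7 semitones, landing on Bb.
(Also written A#.)

Bb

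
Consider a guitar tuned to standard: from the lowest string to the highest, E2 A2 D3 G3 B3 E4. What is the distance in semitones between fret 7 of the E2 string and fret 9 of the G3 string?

17 semitones

E2 at fret 7 → B2 (MIDI 47); G3 at fret 9 → E4 (MIDI 64).
47 − 64 = -17, so the two pitches are 17 semitones apart, with E4 the higher.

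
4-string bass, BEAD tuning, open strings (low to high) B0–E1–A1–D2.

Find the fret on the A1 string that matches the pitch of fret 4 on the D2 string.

9

D2 at fret 4 is D2 + 4 semitones = F#2.
The open A1 string is 5 semitones below the open D2, so the same pitch on the A1 string lies at fret 4 + 5 = 9.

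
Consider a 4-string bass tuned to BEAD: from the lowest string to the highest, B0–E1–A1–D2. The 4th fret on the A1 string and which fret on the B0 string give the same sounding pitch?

A1 at fret 4 is A1 + 4 semitones = C#2.
The open B0 string is 10 semitones below the open A1, so the same pitch on the B0 string lies at fret 4 + 10 = 14.

14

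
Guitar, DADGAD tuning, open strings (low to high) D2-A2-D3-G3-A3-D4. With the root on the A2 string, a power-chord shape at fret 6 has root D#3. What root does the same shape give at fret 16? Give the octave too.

Moving from fret 6 to fret 16 shifts the root by 10 semitones.
D#3 up 10 semitones is C#4.

C#4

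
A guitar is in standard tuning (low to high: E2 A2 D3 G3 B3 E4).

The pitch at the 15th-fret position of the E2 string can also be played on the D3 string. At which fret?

Fret 15 on E2 is MIDI 40 + 15 = 55 (G3). On the D3 string (open MIDI 50), that pitch is 55 − 50 = fret 5.

5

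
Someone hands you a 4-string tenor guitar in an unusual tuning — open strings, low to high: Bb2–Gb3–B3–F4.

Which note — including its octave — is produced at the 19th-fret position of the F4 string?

The open F4 string plus 19 semitones: F–Gb–G–Ab–…–Bb–B–C.
The walk passes from B into C 2 times, so the octave number goes from 4 to 6.

C6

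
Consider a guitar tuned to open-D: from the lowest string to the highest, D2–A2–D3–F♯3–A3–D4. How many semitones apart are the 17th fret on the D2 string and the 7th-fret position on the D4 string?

D2 at fret 17 → G3 (MIDI 55); D4 at fret 7 → A4 (MIDI 69).
55 − 69 = -14, so the two pitches are 14 semitones apart, with A4 the higher.

14 semitones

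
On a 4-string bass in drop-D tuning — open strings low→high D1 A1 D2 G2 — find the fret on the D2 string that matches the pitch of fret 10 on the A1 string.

5

Fret 10 on A1 is MIDI 33 + 10 = 43 (G2). On the D2 string (open MIDI 38), that pitch is 43 − 38 = fret 5.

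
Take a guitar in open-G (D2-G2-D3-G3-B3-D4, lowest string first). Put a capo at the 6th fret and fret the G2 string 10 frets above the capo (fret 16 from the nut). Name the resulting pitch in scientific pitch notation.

The capo raises the open G2 by 6 semitones to C#3; fretting 10 more gives G2 + 6 + 10 = G2 + 16 semitones = B3.

B3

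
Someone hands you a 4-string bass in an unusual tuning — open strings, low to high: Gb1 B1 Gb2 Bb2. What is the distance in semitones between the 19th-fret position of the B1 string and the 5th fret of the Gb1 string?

B1 at fret 19 → Gb3 (MIDI 54); Gb1 at fret 5 → B1 (MIDI 35).
54 − 35 = 19, so the two pitches are 19 semitones apart, with Gb3 the higher.

19 semitones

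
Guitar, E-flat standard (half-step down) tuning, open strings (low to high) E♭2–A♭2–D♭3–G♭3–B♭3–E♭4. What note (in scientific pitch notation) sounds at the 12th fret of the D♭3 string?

D♭4

D♭3 is MIDI 49. Adding 12 gives 61, which is D♭4.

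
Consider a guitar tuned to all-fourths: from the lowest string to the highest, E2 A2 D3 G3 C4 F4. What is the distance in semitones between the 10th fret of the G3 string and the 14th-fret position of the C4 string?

9 semitones

G3 at fret 10 → F4 (MIDI 65); C4 at fret 14 → D5 (MIDI 74).
65 − 74 = -9, so the two pitches are 9 semitones apart, with D5 the higher.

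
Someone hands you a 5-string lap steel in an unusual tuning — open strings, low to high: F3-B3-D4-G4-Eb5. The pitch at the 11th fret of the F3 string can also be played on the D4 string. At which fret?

2

F3 at fret 11 is F3 + 11 semitones = E4.
The open D4 string is 9 semitones above the open F3, so the same pitch on the D4 string lies at fret 11 − 9 = 2.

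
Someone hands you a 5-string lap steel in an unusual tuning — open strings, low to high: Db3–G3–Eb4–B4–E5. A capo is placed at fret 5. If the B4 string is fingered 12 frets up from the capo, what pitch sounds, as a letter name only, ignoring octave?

The capo raises the open B4 by 5 semitones to E5; fretting 12 more gives B4 + 5 + 12 = B4 + 17 semitones, landing on E.

E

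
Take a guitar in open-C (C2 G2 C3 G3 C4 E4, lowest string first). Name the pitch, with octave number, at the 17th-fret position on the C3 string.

The open C3 string plus 17 semitones: C–C#–D–D#–…–D#–E–F.
The walk passes from B into C once, so the octave number goes from 3 to 4.

F4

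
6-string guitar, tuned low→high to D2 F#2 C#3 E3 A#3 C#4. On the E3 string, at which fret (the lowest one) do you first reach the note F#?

From E3, count semitones up the chromatic scale until reaching F#: E–F–F# — 2 steps.

2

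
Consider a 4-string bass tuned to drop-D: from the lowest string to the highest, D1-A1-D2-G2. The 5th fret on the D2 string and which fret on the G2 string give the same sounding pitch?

0

D2 at fret 5 is D2 + 5 semitones = G2.
The open G2 string is 5 semitones above the open D2, so the same pitch on the G2 string lies at fret 5 − 5 = 0.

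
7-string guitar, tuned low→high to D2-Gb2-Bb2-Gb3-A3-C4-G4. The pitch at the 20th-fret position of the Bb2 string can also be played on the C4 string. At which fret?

6

Fret 20 on Bb2 is MIDI 46 + 20 = 66 (Gb4). On the C4 string (open MIDI 60), that pitch is 66 − 60 = fret 6.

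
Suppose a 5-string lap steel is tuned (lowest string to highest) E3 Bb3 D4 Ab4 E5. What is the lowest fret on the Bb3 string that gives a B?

From Bb3, count semitones up the chromatic scale until reaching B: Bb–B — 1 step.

1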